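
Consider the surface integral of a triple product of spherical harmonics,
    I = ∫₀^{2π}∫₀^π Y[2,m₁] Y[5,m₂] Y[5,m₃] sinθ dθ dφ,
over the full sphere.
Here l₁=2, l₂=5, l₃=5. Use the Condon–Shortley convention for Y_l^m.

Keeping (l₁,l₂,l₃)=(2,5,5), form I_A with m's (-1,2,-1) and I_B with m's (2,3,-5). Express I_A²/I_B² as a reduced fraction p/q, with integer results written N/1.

7/5

Same 2,5,5: normalisation and zero-m 3j drop out of the ratio.
A: Δ: 2! 2! 8! / 13! → 1/38610; sum: t=1:−1/2880 t=2:+1/1440 = 1/2880; 3j²(2 5 5; -1 2 -1) = Δ·Π!·Σ² = 7/715  (sign +1)
B: Δ: 2! 2! 8! / 13! → 1/38610; sum: t=0:+1/161280 = 1/161280; 3j²(2 5 5; 2 3 -5) = Δ·Π!·Σ² = 1/143  (sign +1)
I_A²/I_B² = (7/715)/(1/143) = 7/5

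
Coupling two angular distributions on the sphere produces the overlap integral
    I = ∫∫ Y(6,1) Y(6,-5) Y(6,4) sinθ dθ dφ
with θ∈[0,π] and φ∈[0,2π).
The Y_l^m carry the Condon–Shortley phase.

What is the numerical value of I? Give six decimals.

0.130527

Rules hold: Σm=0, L=18 even, 0≤6≤12.
N = 13·13·13 = 2197
Δ = 6!·6!·6!/19! = 1/325909584
Racah Σ t=0..6: t=0:+1/373248000 t=1:−1/1728000 t=2:+1/110592 t=3:−1/46656 t=4:+1/110592 t=5:−1/1728000 t=6:+1/373248000 = -7/1555200
⇒ 3j(6 6 6; 0 0 0)² = 400/46189, sgn -1
Racah Σ t=0..1: t=0:+1/10368000 t=1:−1/4147200 = -1/6912000
⇒ 3j(6 6 6; 1 -5 4)² = 189/16796, sgn -1
4πI² = N·(3j₀)²·(3jₘ)² = 245700/1147619
I = +1·√(0.214095/4π) = 0.13052653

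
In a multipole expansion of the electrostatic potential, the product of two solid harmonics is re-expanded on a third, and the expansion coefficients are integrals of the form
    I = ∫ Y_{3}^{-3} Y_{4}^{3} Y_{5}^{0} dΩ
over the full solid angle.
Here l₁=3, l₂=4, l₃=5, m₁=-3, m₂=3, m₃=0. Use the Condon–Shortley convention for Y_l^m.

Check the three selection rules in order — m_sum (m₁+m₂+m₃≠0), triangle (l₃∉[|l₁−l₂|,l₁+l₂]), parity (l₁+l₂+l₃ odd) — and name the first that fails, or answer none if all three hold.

m₁+m₂+m₃ = -3 + 3 + 0 = 0  ✓
triangle: |3−4|=1 ≤ l₃=5 ≤ 3+4=7  ✓
parity: l₁+l₂+l₃ = 12 is even  ✓

none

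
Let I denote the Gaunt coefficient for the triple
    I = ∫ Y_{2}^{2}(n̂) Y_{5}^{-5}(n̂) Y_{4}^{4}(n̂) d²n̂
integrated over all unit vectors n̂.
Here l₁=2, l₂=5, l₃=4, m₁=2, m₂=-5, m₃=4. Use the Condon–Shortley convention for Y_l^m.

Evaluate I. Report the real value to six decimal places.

0.000000

Σmᵢ = 1 ≠ 0, so the φ-integral vanishes; I = 0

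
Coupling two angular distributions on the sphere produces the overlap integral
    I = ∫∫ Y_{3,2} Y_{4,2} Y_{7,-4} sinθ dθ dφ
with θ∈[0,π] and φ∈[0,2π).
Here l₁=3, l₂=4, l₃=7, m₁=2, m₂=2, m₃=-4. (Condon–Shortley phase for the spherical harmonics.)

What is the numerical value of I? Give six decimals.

0.250850

m-sum 0 ✓  L=14 even ✓  1≤7≤7 ✓
Π(2lᵢ+1) = 7×9×15 = 945
triangle coeff Δ(3,4,7) = 1/45045
Σ_t [0,0]: t=0:+1/20736 = 1/20736
(3j)²=35/1287 [(3 4 7; 0 0 0)], sign=-1
Σ_t [0,0]: t=0:+1/172800 = 1/172800
(3j)²=2/65 [(3 4 7; 2 2 -4)], sign=-1
⇒ 4πI² = 1470/1859
I = (+1)√(1470/1859/(4π)) = 0.25084996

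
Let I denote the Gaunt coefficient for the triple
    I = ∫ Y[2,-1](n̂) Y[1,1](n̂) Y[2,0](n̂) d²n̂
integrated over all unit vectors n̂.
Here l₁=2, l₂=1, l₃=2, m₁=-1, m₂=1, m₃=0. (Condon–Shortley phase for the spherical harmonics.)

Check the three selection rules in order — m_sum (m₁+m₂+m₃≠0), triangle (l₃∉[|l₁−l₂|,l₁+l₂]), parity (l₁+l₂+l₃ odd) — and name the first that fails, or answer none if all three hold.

azimuthal sum: -1 + 1 + 0 = 0  ✓
1 ≤ 2 ≤ 3 (triangle on l)  ✓
L = 2 + 1 + 2 = 5 (odd)  ✗

parity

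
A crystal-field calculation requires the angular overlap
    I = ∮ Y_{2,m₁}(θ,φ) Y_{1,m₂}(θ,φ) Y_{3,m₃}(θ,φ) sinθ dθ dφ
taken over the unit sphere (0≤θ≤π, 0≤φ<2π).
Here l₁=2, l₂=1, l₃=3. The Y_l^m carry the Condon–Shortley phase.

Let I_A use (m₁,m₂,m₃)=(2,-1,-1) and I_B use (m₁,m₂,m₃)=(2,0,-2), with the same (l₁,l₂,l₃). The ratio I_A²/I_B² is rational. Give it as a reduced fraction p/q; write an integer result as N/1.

Shared (l₁,l₂,l₃)=(2,1,3): N and (l;000)² cancel in I_A²/I_B².
A: Δ = 0!·4!·2!/7! = 1/105; Racah Σ t=0..0: t=0:+1/48 = 1/48; ⇒ 3j(2 1 3; 2 -1 -1)² = 1/105, sgn +1
B: Δ = 0!·4!·2!/7! = 1/105; Racah Σ t=0..0: t=0:+1/24 = 1/24; ⇒ 3j(2 1 3; 2 0 -2)² = 1/21, sgn -1
I_A²/I_B² = (1/105)/(1/21) = 1/5

1/5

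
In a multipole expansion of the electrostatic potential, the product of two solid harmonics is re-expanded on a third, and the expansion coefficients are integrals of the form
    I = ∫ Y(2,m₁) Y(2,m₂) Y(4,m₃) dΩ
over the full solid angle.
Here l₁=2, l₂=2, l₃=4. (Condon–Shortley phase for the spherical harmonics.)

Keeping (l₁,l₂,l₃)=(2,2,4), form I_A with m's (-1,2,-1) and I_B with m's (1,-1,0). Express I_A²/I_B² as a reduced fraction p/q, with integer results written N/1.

Shared (l₁,l₂,l₃)=(2,2,4): N and (l;000)² cancel in I_A²/I_B².
A: Δ = 0!·4!·4!/9! = 1/630; Racah Σ t=0..0: t=0:+1/144 = 1/144; ⇒ 3j(2 2 4; -1 2 -1)² = 1/126, sgn -1
B: Δ = 0!·4!·4!/9! = 1/630; Racah Σ t=0..0: t=0:+1/36 = 1/36; ⇒ 3j(2 2 4; 1 -1 0)² = 8/315, sgn +1
I_A²/I_B² = (1/126)/(8/315) = 5/16

5/16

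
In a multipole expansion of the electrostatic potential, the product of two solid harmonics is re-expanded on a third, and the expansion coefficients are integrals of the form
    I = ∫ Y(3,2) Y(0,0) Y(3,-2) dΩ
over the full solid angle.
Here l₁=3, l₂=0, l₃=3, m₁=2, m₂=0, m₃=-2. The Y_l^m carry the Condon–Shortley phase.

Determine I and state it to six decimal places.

m-sum 0 ✓  L=6 even ✓  3≤3≤3 ✓
Π(2lᵢ+1) = 7×1×7 = 49
triangle coeff Δ(3,0,3) = 1/7
Σ_t [0,0]: t=0:+1/36 = 1/36
(3j)²=1/7 [(3 0 3; 0 0 0)], sign=-1
Σ_t [0,0]: t=0:+1/120 = 1/120
(3j)²=1/7 [(3 0 3; 2 0 -2)], sign=-1
⇒ 4πI² = 1/1
I = (+1)√(1/1/(4π)) = 0.28209479

0.282095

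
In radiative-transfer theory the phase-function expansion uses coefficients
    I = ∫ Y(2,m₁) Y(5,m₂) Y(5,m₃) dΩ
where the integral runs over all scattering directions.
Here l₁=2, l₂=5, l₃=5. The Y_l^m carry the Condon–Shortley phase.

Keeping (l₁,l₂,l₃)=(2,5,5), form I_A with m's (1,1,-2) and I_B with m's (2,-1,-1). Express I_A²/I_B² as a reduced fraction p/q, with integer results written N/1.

7/25

l's match ⇒ only the (l;m) 3-j factors differ between A and B.
A: triangle coeff Δ(2,5,5) = 1/38610; Σ_t [0,1]: t=0:+1/2880 t=1:−1/1440 = -1/2880; (3j)²=7/715 [(2 5 5; 1 1 -2)], sign=+1
B: triangle coeff Δ(2,5,5) = 1/38610; Σ_t [0,0]: t=0:+1/2304 = 1/2304; (3j)²=5/143 [(2 5 5; 2 -1 -1)], sign=+1
I_A²/I_B² = (7/715)/(5/143) = 7/25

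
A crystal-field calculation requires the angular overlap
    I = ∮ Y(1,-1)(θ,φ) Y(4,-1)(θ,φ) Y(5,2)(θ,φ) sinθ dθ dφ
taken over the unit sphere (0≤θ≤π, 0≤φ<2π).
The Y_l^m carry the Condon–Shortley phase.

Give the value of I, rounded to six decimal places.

0.225034

Checks pass: Σm=0; 10 even; l₃=5∈[3,5].
(2·1+1)(2·4+1)(2·5+1) = 297
Δ: 0! 2! 8! / 11! → 1/495
sum: t=0:+1/576 = 1/576
3j²(1 4 5; 0 0 0) = Δ·Π!·Σ² = 5/99  (sign -1)
sum: t=0:+1/1440 = 1/1440
3j²(1 4 5; -1 -1 2) = Δ·Π!·Σ² = 7/165  (sign -1)
combine: 4πI² = 297·5/99·7/165 = 7/11
take √, sign +1: I = 0.22503380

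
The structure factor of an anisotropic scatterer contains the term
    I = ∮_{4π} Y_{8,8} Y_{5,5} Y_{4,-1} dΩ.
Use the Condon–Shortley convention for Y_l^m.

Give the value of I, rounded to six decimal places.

0.000000

m-sum = 8 + 5 − 1 = 12 ≠ 0 ⇒ I = 0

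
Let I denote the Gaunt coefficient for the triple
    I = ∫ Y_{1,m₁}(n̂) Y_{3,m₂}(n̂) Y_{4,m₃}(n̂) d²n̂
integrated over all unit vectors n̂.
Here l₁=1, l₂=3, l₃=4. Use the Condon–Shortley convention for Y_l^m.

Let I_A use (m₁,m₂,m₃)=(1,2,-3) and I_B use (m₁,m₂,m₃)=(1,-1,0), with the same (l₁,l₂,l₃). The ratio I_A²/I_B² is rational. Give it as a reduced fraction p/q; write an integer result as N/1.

7/2

Same 1,3,4: normalisation and zero-m 3j drop out of the ratio.
A: Δ: 0! 2! 6! / 9! → 1/252; sum: t=0:+1/240 = 1/240; 3j²(1 3 4; 1 2 -3) = Δ·Π!·Σ² = 1/12  (sign -1)
B: Δ: 0! 2! 6! / 9! → 1/252; sum: t=0:+1/96 = 1/96; 3j²(1 3 4; 1 -1 0) = Δ·Π!·Σ² = 1/42  (sign +1)
I_A²/I_B² = (1/12)/(1/42) = 7/2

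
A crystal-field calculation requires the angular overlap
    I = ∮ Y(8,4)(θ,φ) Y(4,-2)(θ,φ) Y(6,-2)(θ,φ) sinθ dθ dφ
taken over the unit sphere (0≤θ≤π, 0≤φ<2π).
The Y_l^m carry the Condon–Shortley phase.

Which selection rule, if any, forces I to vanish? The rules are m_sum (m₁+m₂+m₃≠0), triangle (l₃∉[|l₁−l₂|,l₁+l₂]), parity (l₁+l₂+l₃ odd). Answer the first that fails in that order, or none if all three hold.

m₁+m₂+m₃ = 4 − 2 − 2 = 0  ✓
triangle: |8−4|=4 ≤ l₃=6 ≤ 8+4=12  ✓
parity: l₁+l₂+l₃ = 18 is even  ✓

none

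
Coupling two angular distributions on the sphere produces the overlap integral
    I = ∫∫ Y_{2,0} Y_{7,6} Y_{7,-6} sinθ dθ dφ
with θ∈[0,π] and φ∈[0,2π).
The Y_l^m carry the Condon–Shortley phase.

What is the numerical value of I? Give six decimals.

m-sum 0 ✓  L=16 even ✓  5≤7≤9 ✓
Π(2lᵢ+1) = 5×15×15 = 1125
triangle coeff Δ(2,7,7) = 1/185640
Σ_t [0,2]: t=0:+1/2419200 t=1:−1/518400 t=2:+1/2419200 = -1/907200
(3j)²=56/3315 [(2 7 7; 0 0 0)], sign=+1
Σ_t [1,2]: t=1:−1/479001600 t=2:+1/159667200 = 1/239500800
(3j)²=26/1785 [(2 7 7; 0 6 -6)], sign=-1
⇒ 4πI² = 80/289
I = (-1)√(80/289/(4π)) = -0.14841956

-0.148420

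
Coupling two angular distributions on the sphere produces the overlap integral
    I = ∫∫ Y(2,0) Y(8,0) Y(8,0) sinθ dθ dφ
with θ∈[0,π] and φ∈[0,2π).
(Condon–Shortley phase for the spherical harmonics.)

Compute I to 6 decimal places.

Checks pass: Σm=0; 18 even; l₃=8∈[6,10].
(2·2+1)(2·8+1)(2·8+1) = 1445
Δ: 2! 2! 14! / 19! → 1/348840
sum: t=0:+1/116121600 t=1:−1/25401600 t=2:+1/116121600 = -1/45158400
3j²(2 8 8; 0 0 0) = Δ·Π!·Σ² = 24/1615  (sign -1)
(m-triple is (0,0,0) — same symbol as above.)
combine: 4πI² = 1445·24/1615·24/1615 = 576/1805
take √, sign +1: I = 0.15935574

0.159356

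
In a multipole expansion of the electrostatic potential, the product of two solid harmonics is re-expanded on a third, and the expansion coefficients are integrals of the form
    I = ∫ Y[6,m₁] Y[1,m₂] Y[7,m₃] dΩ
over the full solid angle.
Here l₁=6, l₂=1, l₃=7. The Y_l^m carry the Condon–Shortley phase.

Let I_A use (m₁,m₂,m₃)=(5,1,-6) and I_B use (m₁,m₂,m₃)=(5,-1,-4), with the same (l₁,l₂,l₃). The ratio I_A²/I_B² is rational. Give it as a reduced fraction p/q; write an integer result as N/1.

26/1

Same 6,1,7: normalisation and zero-m 3j drop out of the ratio.
A: Δ: 0! 12! 2! / 15! → 1/1365; sum: t=0:+1/79833600 = 1/79833600; 3j²(6 1 7; 5 1 -6) = Δ·Π!·Σ² = 2/35  (sign -1)
B: Δ: 0! 12! 2! / 15! → 1/1365; sum: t=0:+1/79833600 = 1/79833600; 3j²(6 1 7; 5 -1 -4) = Δ·Π!·Σ² = 1/455  (sign -1)
I_A²/I_B² = (2/35)/(1/455) = 26/1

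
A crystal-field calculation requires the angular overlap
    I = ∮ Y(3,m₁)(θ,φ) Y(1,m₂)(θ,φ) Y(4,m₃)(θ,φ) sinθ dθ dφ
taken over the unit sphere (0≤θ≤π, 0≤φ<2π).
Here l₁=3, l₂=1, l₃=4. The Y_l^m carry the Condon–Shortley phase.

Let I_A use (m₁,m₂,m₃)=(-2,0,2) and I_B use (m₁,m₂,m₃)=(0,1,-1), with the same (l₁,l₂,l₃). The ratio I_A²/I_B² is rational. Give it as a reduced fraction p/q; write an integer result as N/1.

6/5

Same 3,1,4: normalisation and zero-m 3j drop out of the ratio.
A: Δ: 0! 6! 2! / 9! → 1/252; sum: t=0:+1/120 = 1/120; 3j²(3 1 4; -2 0 2) = Δ·Π!·Σ² = 1/21  (sign +1)
B: Δ: 0! 6! 2! / 9! → 1/252; sum: t=0:+1/72 = 1/72; 3j²(3 1 4; 0 1 -1) = Δ·Π!·Σ² = 5/126  (sign -1)
I_A²/I_B² = (1/21)/(5/126) = 6/5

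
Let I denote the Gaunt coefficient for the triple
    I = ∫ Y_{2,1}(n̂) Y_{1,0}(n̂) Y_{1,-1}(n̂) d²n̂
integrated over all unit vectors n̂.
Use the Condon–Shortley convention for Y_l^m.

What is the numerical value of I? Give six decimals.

Checks pass: Σm=0; 4 even; l₃=1∈[1,3].
(2·2+1)(2·1+1)(2·1+1) = 45
Δ: 2! 2! 0! / 5! → 1/30
sum: t=1:−1/1 = -1/1
3j²(2 1 1; 0 0 0) = Δ·Π!·Σ² = 2/15  (sign +1)
sum: t=1:−1/2 = -1/2
3j²(2 1 1; 1 0 -1) = Δ·Π!·Σ² = 1/10  (sign -1)
combine: 4πI² = 45·2/15·1/10 = 3/5
take √, sign -1: I = -0.21850969

-0.218510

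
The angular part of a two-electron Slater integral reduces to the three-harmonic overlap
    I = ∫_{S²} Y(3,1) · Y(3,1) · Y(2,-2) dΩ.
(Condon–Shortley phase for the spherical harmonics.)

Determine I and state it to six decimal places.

0.206013

Checks pass: Σm=0; 8 even; l₃=2∈[0,6].
(2·3+1)(2·3+1)(2·2+1) = 245
Δ: 4! 2! 2! / 9! → 1/3780
sum: t=1:−1/24 t=2:+1/4 t=3:−1/24 = 1/6
3j²(3 3 2; 0 0 0) = Δ·Π!·Σ² = 4/105  (sign +1)
sum: t=2:+1/16 = 1/16
3j²(3 3 2; 1 1 -2) = Δ·Π!·Σ² = 2/35  (sign +1)
combine: 4πI² = 245·4/105·2/35 = 8/15
take √, sign +1: I = 0.20601291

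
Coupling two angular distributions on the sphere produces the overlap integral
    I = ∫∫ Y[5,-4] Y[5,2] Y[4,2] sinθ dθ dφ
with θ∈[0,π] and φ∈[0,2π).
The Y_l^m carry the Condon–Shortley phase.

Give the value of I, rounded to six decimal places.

m-sum 0 ✓  L=14 even ✓  0≤4≤10 ✓
Π(2lᵢ+1) = 11×11×9 = 1089
triangle coeff Δ(5,5,4) = 1/3153150
Σ_t [1,5]: t=1:−1/69120 t=2:+1/1728 t=3:−1/576 t=4:+1/1728 t=5:−1/69120 = -7/11520
(3j)²=2/143 [(5 5 4; 0 0 0)], sign=-1
Σ_t [5,6]: t=5:−1/11520 t=6:+1/25920 = -1/20736
(3j)²=5/429 [(5 5 4; -4 2 2)], sign=-1
⇒ 4πI² = 30/169
I = (+1)√(30/169/(4π)) = 0.11885360

0.118854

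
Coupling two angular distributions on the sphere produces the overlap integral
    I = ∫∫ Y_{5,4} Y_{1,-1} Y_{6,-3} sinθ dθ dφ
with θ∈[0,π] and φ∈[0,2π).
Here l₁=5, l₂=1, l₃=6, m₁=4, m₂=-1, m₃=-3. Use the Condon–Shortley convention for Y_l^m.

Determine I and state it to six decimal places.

Rules hold: Σm=0, L=12 even, 4≤6≤6.
N = 11·3·13 = 429
Δ = 0!·10!·2!/13! = 1/858
Racah Σ t=0..0: t=0:+1/14400 = 1/14400
⇒ 3j(5 1 6; 0 0 0)² = 6/143, sgn +1
Racah Σ t=0..0: t=0:+1/725760 = 1/725760
⇒ 3j(5 1 6; 4 -1 -3)² = 1/286, sgn -1
4πI² = N·(3j₀)²·(3jₘ)² = 9/143
I = -1·√(0.0629371/4π) = -0.07076985

-0.070770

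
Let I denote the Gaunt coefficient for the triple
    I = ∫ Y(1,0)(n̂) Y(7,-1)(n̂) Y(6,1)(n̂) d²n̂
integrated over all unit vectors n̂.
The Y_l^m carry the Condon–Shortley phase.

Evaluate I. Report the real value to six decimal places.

-0.242415

Rules hold: Σm=0, L=14 even, 6≤6≤8.
N = 3·15·13 = 585
Δ = 2!·0!·12!/15! = 1/1365
Racah Σ t=1..1: t=1:−1/518400 = -1/518400
⇒ 3j(1 7 6; 0 0 0)² = 7/195, sgn -1
Racah Σ t=1..1: t=1:−1/604800 = -1/604800
⇒ 3j(1 7 6; 0 -1 1)² = 16/455, sgn +1
4πI² = N·(3j₀)²·(3jₘ)² = 48/65
I = -1·√(0.738462/4π) = -0.24241473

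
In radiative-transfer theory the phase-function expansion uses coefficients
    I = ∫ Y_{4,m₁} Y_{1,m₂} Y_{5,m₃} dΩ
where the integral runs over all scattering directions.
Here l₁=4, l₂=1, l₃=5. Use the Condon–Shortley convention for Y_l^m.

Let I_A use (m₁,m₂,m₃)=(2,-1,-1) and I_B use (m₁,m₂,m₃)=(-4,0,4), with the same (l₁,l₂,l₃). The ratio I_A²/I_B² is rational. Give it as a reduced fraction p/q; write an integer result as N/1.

2/3

l's match ⇒ only the (l;m) 3-j factors differ between A and B.
A: triangle coeff Δ(4,1,5) = 1/495; Σ_t [0,0]: t=0:+1/2880 = 1/2880; (3j)²=2/165 [(4 1 5; 2 -1 -1)], sign=+1
B: triangle coeff Δ(4,1,5) = 1/495; Σ_t [0,0]: t=0:+1/40320 = 1/40320; (3j)²=1/55 [(4 1 5; -4 0 4)], sign=-1
I_A²/I_B² = (2/165)/(1/55) = 2/3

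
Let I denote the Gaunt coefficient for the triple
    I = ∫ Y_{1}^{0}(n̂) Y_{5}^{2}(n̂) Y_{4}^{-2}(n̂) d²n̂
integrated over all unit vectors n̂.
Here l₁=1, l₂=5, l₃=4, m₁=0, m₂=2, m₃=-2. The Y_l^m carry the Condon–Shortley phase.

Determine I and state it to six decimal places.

m-sum 0 ✓  L=10 even ✓  4≤4≤6 ✓
Π(2lᵢ+1) = 3×11×9 = 297
triangle coeff Δ(1,5,4) = 1/495
Σ_t [1,1]: t=1:−1/576 = -1/576
(3j)²=5/99 [(1 5 4; 0 0 0)], sign=-1
Σ_t [1,1]: t=1:−1/1440 = -1/1440
(3j)²=7/165 [(1 5 4; 0 2 -2)], sign=-1
⇒ 4πI² = 7/11
I = (+1)√(7/11/(4π)) = 0.22503380

0.225034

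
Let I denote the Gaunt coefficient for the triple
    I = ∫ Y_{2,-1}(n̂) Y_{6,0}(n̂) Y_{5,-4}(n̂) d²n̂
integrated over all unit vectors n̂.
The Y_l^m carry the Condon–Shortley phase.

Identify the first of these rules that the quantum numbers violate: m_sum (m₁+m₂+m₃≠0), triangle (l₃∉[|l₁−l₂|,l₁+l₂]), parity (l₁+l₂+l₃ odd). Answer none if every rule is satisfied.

m_sum

Σmᵢ = -5  ✗
l₃∈[|l₁−l₂|,l₁+l₂]=[4,8], have l₃=5
Σlᵢ = 13 ⇒ odd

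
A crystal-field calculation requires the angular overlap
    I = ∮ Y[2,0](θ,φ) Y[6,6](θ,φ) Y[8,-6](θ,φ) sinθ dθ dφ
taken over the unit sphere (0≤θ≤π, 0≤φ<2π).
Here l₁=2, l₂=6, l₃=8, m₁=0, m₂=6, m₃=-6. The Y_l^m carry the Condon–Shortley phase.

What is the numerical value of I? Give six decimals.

Checks pass: Σm=0; 16 even; l₃=8∈[4,8].
(2·2+1)(2·6+1)(2·8+1) = 1105
Δ: 0! 4! 12! / 17! → 1/30940
sum: t=0:+1/2073600 = 1/2073600
3j²(2 6 8; 0 0 0) = Δ·Π!·Σ² = 28/1105  (sign +1)
sum: t=0:+1/1916006400 = 1/1916006400
3j²(2 6 8; 0 6 -6) = Δ·Π!·Σ² = 1/340  (sign +1)
combine: 4πI² = 1105·28/1105·1/340 = 7/85
take √, sign +1: I = 0.08095331

0.080953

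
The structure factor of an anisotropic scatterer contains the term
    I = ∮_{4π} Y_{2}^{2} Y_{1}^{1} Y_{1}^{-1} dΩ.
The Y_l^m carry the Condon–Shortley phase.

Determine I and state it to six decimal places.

Σmᵢ = 2 ≠ 0, so the φ-integral vanishes; I = 0

0.000000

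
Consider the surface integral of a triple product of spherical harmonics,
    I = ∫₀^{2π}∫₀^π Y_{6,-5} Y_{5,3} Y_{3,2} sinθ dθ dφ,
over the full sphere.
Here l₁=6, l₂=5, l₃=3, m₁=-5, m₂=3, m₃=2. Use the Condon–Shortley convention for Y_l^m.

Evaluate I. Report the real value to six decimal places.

Checks pass: Σm=0; 14 even; l₃=3∈[1,11].
(2·6+1)(2·5+1)(2·3+1) = 1001
Δ: 8! 4! 2! / 15! → 1/675675
sum: t=3:−1/8640 t=4:+1/2304 t=5:−1/8640 = 7/34560
3j²(6 5 3; 0 0 0) = Δ·Π!·Σ² = 7/429  (sign -1)
sum: t=7:−1/120960 t=8:+1/483840 = -1/161280
3j²(6 5 3; -5 3 2) = Δ·Π!·Σ² = 2/91  (sign +1)
combine: 4πI² = 1001·7/429·2/91 = 14/39
take √, sign -1: I = -0.16901560

-0.169016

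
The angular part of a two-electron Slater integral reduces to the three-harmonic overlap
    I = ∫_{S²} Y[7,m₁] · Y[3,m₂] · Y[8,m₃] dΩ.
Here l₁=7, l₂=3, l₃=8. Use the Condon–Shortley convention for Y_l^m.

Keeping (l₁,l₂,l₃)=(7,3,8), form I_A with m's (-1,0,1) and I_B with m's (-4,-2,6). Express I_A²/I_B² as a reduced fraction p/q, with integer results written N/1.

2523/3185

Shared (l₁,l₂,l₃)=(7,3,8): N and (l;000)² cancel in I_A²/I_B².
A: Δ = 2!·12!·4!/19! = 1/5290740; Racah Σ t=0..2: t=0:+1/11612160 t=1:−1/2419200 t=2:+1/6220800 = -29/174182400; ⇒ 3j(7 3 8; -1 0 1)² = 841/83980, sgn +1
B: Δ = 2!·12!·4!/19! = 1/5290740; Racah Σ t=0..1: t=0:+1/479001600 t=1:−1/174182400 = -1/273715200; ⇒ 3j(7 3 8; -4 -2 6)² = 49/3876, sgn -1
I_A²/I_B² = (841/83980)/(49/3876) = 2523/3185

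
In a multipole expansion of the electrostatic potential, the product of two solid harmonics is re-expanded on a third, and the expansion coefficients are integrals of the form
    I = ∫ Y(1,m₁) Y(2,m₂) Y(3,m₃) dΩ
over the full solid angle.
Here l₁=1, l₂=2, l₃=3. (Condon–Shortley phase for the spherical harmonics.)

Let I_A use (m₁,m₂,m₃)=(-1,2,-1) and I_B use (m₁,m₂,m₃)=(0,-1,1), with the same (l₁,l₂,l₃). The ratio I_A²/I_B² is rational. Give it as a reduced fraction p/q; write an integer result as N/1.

Same 1,2,3: normalisation and zero-m 3j drop out of the ratio.
A: Δ: 0! 2! 4! / 7! → 1/105; sum: t=0:+1/48 = 1/48; 3j²(1 2 3; -1 2 -1) = Δ·Π!·Σ² = 1/105  (sign +1)
B: Δ: 0! 2! 4! / 7! → 1/105; sum: t=0:+1/6 = 1/6; 3j²(1 2 3; 0 -1 1) = Δ·Π!·Σ² = 8/105  (sign +1)
I_A²/I_B² = (1/105)/(8/105) = 1/8

1/8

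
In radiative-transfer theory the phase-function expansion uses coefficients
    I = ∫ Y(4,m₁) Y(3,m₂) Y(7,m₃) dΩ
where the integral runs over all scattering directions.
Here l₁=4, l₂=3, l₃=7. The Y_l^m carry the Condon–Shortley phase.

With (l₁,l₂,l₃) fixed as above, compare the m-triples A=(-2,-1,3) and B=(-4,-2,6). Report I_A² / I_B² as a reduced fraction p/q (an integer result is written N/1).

140/143

Shared (l₁,l₂,l₃)=(4,3,7): N and (l;000)² cancel in I_A²/I_B².
A: Δ = 0!·8!·6!/15! = 1/45045; Racah Σ t=0..0: t=0:+1/69120 = 1/69120; ⇒ 3j(4 3 7; -2 -1 3)² = 4/143, sgn +1
B: Δ = 0!·8!·6!/15! = 1/45045; Racah Σ t=0..0: t=0:+1/4838400 = 1/4838400; ⇒ 3j(4 3 7; -4 -2 6)² = 1/35, sgn -1
I_A²/I_B² = (4/143)/(1/35) = 140/143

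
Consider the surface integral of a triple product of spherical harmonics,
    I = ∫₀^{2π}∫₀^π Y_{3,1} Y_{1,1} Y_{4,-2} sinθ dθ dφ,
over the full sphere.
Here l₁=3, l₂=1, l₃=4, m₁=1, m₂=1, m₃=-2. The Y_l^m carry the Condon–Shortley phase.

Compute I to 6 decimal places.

Rules hold: Σm=0, L=8 even, 2≤4≤4.
N = 7·3·9 = 189
Δ = 0!·6!·2!/9! = 1/252
Racah Σ t=0..0: t=0:+1/36 = 1/36
⇒ 3j(3 1 4; 0 0 0)² = 4/63, sgn +1
Racah Σ t=0..0: t=0:+1/96 = 1/96
⇒ 3j(3 1 4; 1 1 -2)² = 5/84, sgn +1
4πI² = N·(3j₀)²·(3jₘ)² = 5/7
I = +1·√(0.714286/4π) = 0.23841361

0.238414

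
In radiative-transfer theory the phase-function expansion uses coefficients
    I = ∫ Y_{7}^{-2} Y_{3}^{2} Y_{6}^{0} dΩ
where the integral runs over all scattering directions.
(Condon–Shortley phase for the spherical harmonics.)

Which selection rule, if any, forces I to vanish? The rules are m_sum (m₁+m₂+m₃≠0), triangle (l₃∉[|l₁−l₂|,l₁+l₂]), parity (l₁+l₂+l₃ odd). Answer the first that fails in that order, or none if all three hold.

azimuthal sum: -2 + 2 + 0 = 0  ✓
4 ≤ 6 ≤ 10 (triangle on l)  ✓
L = 7 + 3 + 6 = 16 (even)  ✓

none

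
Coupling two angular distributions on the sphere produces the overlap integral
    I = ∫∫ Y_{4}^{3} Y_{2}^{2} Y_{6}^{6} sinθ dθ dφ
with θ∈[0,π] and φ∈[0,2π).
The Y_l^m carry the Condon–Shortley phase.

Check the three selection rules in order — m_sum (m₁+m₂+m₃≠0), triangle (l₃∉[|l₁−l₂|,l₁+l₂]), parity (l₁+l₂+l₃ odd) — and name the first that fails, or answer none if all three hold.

azimuthal sum: 3 + 2 + 6 = 11  ✗
2 ≤ 6 ≤ 6 (triangle on l)
L = 4 + 2 + 6 = 12 (even)

m_sum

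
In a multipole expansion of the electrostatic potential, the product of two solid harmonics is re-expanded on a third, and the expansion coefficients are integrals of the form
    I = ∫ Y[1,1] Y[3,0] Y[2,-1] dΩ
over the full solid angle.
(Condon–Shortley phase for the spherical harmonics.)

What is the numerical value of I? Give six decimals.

Checks pass: Σm=0; 6 even; l₃=2∈[2,4].
(2·1+1)(2·3+1)(2·2+1) = 105
Δ: 2! 0! 4! / 7! → 1/105
sum: t=1:−1/4 = -1/4
3j²(1 3 2; 0 0 0) = Δ·Π!·Σ² = 3/35  (sign -1)
sum: t=0:+1/12 = 1/12
3j²(1 3 2; 1 0 -1) = Δ·Π!·Σ² = 1/35  (sign -1)
combine: 4πI² = 105·3/35·1/35 = 9/35
take √, sign +1: I = 0.14304817

0.143048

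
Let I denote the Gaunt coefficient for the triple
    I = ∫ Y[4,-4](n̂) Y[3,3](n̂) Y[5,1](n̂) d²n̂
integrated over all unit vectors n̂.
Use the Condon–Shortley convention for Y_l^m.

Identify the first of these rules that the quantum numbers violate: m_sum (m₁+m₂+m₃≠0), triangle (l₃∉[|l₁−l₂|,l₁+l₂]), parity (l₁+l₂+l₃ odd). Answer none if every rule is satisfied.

none

Σmᵢ = 0  ✓
l₃∈[|l₁−l₂|,l₁+l₂]=[1,7], have l₃=5  ✓
Σlᵢ = 12 ⇒ even  ✓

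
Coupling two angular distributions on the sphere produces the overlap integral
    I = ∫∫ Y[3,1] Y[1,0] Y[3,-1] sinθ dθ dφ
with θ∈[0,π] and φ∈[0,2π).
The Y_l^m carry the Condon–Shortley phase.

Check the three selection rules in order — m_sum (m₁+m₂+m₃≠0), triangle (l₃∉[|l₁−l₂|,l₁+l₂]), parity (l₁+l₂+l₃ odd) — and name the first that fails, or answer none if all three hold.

Σmᵢ = 0  ✓
l₃∈[|l₁−l₂|,l₁+l₂]=[2,4], have l₃=3  ✓
Σlᵢ = 7 ⇒ odd  ✗

parity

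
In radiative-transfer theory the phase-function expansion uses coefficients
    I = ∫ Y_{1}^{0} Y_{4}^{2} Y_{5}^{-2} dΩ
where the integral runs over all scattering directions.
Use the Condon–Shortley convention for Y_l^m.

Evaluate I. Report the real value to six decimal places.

0.225034

m-sum 0 ✓  L=10 even ✓  3≤5≤5 ✓
Π(2lᵢ+1) = 3×9×11 = 297
triangle coeff Δ(1,4,5) = 1/495
Σ_t [0,0]: t=0:+1/576 = 1/576
(3j)²=5/99 [(1 4 5; 0 0 0)], sign=-1
Σ_t [0,0]: t=0:+1/1440 = 1/1440
(3j)²=7/165 [(1 4 5; 0 2 -2)], sign=-1
⇒ 4πI² = 7/11
I = (+1)√(7/11/(4π)) = 0.22503380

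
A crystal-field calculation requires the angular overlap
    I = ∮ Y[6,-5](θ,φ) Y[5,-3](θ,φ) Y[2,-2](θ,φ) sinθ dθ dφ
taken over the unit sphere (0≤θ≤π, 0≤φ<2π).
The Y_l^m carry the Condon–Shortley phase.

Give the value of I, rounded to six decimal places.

0.000000

Σmᵢ = -10 ≠ 0, so the φ-integral vanishes; I = 0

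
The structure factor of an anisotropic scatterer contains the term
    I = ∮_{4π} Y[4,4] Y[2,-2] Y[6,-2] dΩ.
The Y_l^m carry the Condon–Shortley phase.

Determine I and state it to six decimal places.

Checks pass: Σm=0; 12 even; l₃=6∈[2,6].
(2·4+1)(2·2+1)(2·6+1) = 585
Δ: 0! 8! 4! / 13! → 1/6435
sum: t=0:+1/2304 = 1/2304
3j²(4 2 6; 0 0 0) = Δ·Π!·Σ² = 5/143  (sign +1)
sum: t=0:+1/967680 = 1/967680
3j²(4 2 6; 4 -2 -2) = Δ·Π!·Σ² = 1/6435  (sign +1)
combine: 4πI² = 585·5/143·1/6435 = 5/1573
take √, sign +1: I = 0.01590434

0.015904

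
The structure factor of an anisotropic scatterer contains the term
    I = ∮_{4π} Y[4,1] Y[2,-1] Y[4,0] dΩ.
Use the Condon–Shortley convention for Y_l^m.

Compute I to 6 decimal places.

Checks pass: Σm=0; 10 even; l₃=4∈[2,6].
(2·4+1)(2·2+1)(2·4+1) = 405
Δ: 2! 6! 2! / 11! → 1/13860
sum: t=0:+1/192 t=1:−1/36 t=2:+1/192 = -5/288
3j²(4 2 4; 0 0 0) = Δ·Π!·Σ² = 20/693  (sign -1)
sum: t=0:+1/72 t=1:−1/96 = 1/288
3j²(4 2 4; 1 -1 0) = Δ·Π!·Σ² = 1/462  (sign +1)
combine: 4πI² = 405·20/693·1/462 = 150/5929
take √, sign -1: I = -0.04486937

-0.044869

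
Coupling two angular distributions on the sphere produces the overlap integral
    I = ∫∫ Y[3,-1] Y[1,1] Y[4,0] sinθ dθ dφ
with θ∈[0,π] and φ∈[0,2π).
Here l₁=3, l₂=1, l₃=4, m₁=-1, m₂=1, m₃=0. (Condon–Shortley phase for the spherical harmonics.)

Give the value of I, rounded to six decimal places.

Rules hold: Σm=0, L=8 even, 2≤4≤4.
N = 7·3·9 = 189
Δ = 0!·6!·2!/9! = 1/252
Racah Σ t=0..0: t=0:+1/36 = 1/36
⇒ 3j(3 1 4; 0 0 0)² = 4/63, sgn +1
Racah Σ t=0..0: t=0:+1/96 = 1/96
⇒ 3j(3 1 4; -1 1 0)² = 1/42, sgn +1
4πI² = N·(3j₀)²·(3jₘ)² = 2/7
I = +1·√(0.285714/4π) = 0.15078601

0.150786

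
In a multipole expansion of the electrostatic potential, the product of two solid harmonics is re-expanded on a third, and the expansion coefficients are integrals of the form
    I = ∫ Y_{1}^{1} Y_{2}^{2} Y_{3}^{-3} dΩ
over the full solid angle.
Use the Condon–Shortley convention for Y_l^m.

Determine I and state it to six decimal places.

Checks pass: Σm=0; 6 even; l₃=3∈[1,3].
(2·1+1)(2·2+1)(2·3+1) = 105
Δ: 0! 2! 4! / 7! → 1/105
sum: t=0:+1/4 = 1/4
3j²(1 2 3; 0 0 0) = Δ·Π!·Σ² = 3/35  (sign -1)
sum: t=0:+1/48 = 1/48
3j²(1 2 3; 1 2 -3) = Δ·Π!·Σ² = 1/7  (sign +1)
combine: 4πI² = 105·3/35·1/7 = 9/7
take √, sign -1: I = -0.31986543

-0.319865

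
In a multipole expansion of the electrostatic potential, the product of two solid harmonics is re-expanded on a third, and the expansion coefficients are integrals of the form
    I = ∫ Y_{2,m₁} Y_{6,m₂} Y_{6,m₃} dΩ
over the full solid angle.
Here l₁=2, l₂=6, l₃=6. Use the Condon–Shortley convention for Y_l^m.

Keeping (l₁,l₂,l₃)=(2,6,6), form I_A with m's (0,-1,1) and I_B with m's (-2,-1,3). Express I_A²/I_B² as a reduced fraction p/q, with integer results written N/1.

169/240

Same 2,6,6: normalisation and zero-m 3j drop out of the ratio.
A: Δ: 2! 2! 10! / 15! → 1/90090; sum: t=0:+1/57600 t=1:−1/17280 t=2:+1/120960 = -13/403200; 3j²(2 6 6; 0 -1 1) = Δ·Π!·Σ² = 13/770  (sign +1)
B: Δ: 2! 2! 10! / 15! → 1/90090; sum: t=2:+1/120960 = 1/120960; 3j²(2 6 6; -2 -1 3) = Δ·Π!·Σ² = 24/1001  (sign -1)
I_A²/I_B² = (13/770)/(24/1001) = 169/240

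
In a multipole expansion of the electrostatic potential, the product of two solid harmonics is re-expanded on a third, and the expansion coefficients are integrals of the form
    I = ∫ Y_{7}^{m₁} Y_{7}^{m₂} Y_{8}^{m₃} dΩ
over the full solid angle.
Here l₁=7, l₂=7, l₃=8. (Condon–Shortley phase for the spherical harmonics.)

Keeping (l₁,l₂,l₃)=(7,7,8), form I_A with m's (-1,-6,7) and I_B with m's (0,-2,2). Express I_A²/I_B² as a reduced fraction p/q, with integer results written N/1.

Shared (l₁,l₂,l₃)=(7,7,8): N and (l;000)² cancel in I_A²/I_B².
A: Δ = 6!·8!·8!/23! = 1/22086194130; Racah Σ t=0..1: t=0:+1/146313216000 t=1:−1/24385536000 = -1/29262643200; ⇒ 3j(7 7 8; -1 -6 7)² = 650/52003, sgn +1
B: Δ = 6!·8!·8!/23! = 1/22086194130; Racah Σ t=0..5: t=0:+1/2612736000 t=1:−1/99532800 t=2:+1/24883200 t=3:−1/29859840 t=4:+1/174182400 t=5:−1/6967296000 = 11/4180377600; ⇒ 3j(7 7 8; 0 -2 2)² = 175/193154, sgn +1
I_A²/I_B² = (650/52003)/(175/193154) = 676/49

676/49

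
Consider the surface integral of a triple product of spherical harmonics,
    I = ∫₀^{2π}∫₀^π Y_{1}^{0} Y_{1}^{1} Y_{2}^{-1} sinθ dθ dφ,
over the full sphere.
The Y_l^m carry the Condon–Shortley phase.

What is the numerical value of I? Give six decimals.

m-sum 0 ✓  L=4 even ✓  0≤2≤2 ✓
Π(2lᵢ+1) = 3×3×5 = 45
triangle coeff Δ(1,1,2) = 1/30
Σ_t [0,0]: t=0:+1/1 = 1/1
(3j)²=2/15 [(1 1 2; 0 0 0)], sign=+1
Σ_t [0,0]: t=0:+1/2 = 1/2
(3j)²=1/10 [(1 1 2; 0 1 -1)], sign=-1
⇒ 4πI² = 3/5
I = (-1)√(3/5/(4π)) = -0.21850969

-0.218510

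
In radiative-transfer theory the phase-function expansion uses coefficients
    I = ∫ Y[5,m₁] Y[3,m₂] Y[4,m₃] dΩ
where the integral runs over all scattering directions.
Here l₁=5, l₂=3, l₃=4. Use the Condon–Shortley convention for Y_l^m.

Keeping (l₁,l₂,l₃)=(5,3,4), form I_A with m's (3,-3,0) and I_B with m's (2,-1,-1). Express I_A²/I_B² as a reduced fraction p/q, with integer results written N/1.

225/128

Same 5,3,4: normalisation and zero-m 3j drop out of the ratio.
A: Δ: 4! 6! 2! / 13! → 1/180180; sum: t=0:+1/2304 = 1/2304; 3j²(5 3 4; 3 -3 0) = Δ·Π!·Σ² = 5/143  (sign +1)
B: Δ: 4! 6! 2! / 13! → 1/180180; sum: t=0:+1/1728 t=1:−1/288 t=2:+1/960 = -1/540; 3j²(5 3 4; 2 -1 -1) = Δ·Π!·Σ² = 128/6435  (sign +1)
I_A²/I_B² = (5/143)/(128/6435) = 225/128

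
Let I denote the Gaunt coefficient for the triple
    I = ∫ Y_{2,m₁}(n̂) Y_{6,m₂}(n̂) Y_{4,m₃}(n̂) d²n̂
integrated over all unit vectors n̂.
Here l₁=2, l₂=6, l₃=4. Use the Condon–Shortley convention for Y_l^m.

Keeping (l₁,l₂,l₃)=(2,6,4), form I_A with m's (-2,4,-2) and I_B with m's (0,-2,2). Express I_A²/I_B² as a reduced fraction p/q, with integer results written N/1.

Same 2,6,4: normalisation and zero-m 3j drop out of the ratio.
A: Δ: 4! 0! 8! / 13! → 1/6435; sum: t=4:+1/34560 = 1/34560; 3j²(2 6 4; -2 4 -2) = Δ·Π!·Σ² = 14/429  (sign +1)
B: Δ: 4! 0! 8! / 13! → 1/6435; sum: t=2:+1/5760 = 1/5760; 3j²(2 6 4; 0 -2 2) = Δ·Π!·Σ² = 56/2145  (sign +1)
I_A²/I_B² = (14/429)/(56/2145) = 5/4

5/4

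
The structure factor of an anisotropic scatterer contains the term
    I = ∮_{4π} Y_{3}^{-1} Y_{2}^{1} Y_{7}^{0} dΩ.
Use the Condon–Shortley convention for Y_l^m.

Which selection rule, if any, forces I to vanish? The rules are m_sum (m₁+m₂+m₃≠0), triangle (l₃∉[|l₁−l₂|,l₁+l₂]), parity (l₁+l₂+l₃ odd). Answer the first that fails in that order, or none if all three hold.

triangle

Σmᵢ = 0  ✓
l₃∈[|l₁−l₂|,l₁+l₂]=[1,5], have l₃=7  ✗
Σlᵢ = 12 ⇒ even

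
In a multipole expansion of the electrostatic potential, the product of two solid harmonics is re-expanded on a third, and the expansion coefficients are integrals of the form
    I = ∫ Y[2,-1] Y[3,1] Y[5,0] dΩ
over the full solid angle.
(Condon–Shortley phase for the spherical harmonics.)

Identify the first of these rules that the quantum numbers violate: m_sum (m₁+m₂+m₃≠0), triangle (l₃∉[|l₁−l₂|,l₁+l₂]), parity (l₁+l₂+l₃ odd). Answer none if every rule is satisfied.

none

azimuthal sum: -1 + 1 + 0 = 0  ✓
1 ≤ 5 ≤ 5 (triangle on l)  ✓
L = 2 + 3 + 5 = 10 (even)  ✓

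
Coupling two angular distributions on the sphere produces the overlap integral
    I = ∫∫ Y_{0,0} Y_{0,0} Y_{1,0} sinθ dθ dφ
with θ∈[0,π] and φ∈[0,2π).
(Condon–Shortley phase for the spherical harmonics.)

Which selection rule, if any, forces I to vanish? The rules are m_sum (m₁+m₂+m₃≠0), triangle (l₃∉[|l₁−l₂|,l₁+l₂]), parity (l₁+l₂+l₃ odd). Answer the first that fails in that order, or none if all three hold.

triangle

m₁+m₂+m₃ = 0 + 0 + 0 = 0  ✓
triangle: |0−0|=0 ≤ l₃=1 ≤ 0+0=0  ✗
parity: l₁+l₂+l₃ = 1 is odd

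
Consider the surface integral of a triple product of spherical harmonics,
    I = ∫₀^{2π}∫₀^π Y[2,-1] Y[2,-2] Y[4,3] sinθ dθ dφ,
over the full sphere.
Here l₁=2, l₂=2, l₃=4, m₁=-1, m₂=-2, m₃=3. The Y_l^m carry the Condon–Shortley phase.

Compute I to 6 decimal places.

m-sum 0 ✓  L=8 even ✓  0≤4≤4 ✓
Π(2lᵢ+1) = 5×5×9 = 225
triangle coeff Δ(2,2,4) = 1/630
Σ_t [0,0]: t=0:+1/16 = 1/16
(3j)²=2/35 [(2 2 4; 0 0 0)], sign=+1
Σ_t [0,0]: t=0:+1/144 = 1/144
(3j)²=1/18 [(2 2 4; -1 -2 3)], sign=-1
⇒ 4πI² = 5/7
I = (-1)√(5/7/(4π)) = -0.23841361

-0.238414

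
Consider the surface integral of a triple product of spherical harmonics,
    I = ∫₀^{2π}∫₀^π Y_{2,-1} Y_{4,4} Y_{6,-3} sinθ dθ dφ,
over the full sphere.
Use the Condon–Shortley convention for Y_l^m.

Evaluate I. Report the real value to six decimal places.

-0.047713

m-sum 0 ✓  L=12 even ✓  2≤6≤6 ✓
Π(2lᵢ+1) = 5×9×13 = 585
triangle coeff Δ(2,4,6) = 1/6435
Σ_t [0,0]: t=0:+1/2304 = 1/2304
(3j)²=5/143 [(2 4 6; 0 0 0)], sign=+1
Σ_t [0,0]: t=0:+1/241920 = 1/241920
(3j)²=1/715 [(2 4 6; -1 4 -3)], sign=-1
⇒ 4πI² = 45/1573
I = (-1)√(45/1573/(4π)) = -0.04771303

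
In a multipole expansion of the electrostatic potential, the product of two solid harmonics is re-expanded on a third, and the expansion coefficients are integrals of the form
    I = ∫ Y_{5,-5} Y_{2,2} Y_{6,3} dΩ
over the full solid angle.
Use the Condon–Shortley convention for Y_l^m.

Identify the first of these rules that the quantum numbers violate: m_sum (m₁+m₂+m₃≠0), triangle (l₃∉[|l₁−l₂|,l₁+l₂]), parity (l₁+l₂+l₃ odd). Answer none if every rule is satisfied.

m₁+m₂+m₃ = -5 + 2 + 3 = 0  ✓
triangle: |5−2|=3 ≤ l₃=6 ≤ 5+2=7  ✓
parity: l₁+l₂+l₃ = 13 is odd  ✗

parity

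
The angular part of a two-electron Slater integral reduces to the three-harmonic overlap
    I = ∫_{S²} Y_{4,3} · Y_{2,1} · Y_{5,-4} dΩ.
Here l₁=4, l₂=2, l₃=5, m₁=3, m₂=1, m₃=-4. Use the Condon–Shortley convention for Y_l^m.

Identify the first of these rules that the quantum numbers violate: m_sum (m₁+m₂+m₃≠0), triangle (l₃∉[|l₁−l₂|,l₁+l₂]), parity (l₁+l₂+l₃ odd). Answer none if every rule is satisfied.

azimuthal sum: 3 + 1 − 4 = 0  ✓
2 ≤ 5 ≤ 6 (triangle on l)  ✓
L = 4 + 2 + 5 = 11 (odd)  ✗

parity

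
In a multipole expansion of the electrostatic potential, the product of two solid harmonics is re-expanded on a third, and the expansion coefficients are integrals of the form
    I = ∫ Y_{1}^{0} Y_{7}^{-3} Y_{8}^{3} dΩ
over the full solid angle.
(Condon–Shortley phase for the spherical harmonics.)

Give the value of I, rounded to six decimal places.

m-sum 0 ✓  L=16 even ✓  6≤8≤8 ✓
Π(2lᵢ+1) = 3×15×17 = 765
triangle coeff Δ(1,7,8) = 1/2040
Σ_t [0,0]: t=0:+1/25401600 = 1/25401600
(3j)²=8/255 [(1 7 8; 0 0 0)], sign=+1
Σ_t [0,0]: t=0:+1/87091200 = 1/87091200
(3j)²=11/408 [(1 7 8; 0 -3 3)], sign=-1
⇒ 4πI² = 11/17
I = (-1)√(11/17/(4π)) = -0.22691696

-0.226917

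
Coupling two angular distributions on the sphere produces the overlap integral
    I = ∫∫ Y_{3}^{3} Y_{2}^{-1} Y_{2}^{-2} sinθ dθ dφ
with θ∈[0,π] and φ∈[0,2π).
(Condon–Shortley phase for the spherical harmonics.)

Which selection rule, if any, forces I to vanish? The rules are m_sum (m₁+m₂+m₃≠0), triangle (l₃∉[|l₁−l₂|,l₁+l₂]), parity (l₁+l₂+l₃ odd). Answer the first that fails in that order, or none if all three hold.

parity

m₁+m₂+m₃ = 3 − 1 − 2 = 0  ✓
triangle: |3−2|=1 ≤ l₃=2 ≤ 3+2=5  ✓
parity: l₁+l₂+l₃ = 7 is odd  ✗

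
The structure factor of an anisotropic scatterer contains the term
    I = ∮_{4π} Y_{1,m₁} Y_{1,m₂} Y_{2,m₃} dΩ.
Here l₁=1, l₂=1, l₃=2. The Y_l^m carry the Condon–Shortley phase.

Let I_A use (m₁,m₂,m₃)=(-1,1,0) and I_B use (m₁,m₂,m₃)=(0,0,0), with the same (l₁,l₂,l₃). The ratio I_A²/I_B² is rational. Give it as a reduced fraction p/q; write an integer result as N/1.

1/4

Shared (l₁,l₂,l₃)=(1,1,2): N and (l;000)² cancel in I_A²/I_B².
A: Δ = 0!·2!·2!/5! = 1/30; Racah Σ t=0..0: t=0:+1/4 = 1/4; ⇒ 3j(1 1 2; -1 1 0)² = 1/30, sgn +1
B: Δ = 0!·2!·2!/5! = 1/30; Racah Σ t=0..0: t=0:+1/1 = 1/1; ⇒ 3j(1 1 2; 0 0 0)² = 2/15, sgn +1
I_A²/I_B² = (1/30)/(2/15) = 1/4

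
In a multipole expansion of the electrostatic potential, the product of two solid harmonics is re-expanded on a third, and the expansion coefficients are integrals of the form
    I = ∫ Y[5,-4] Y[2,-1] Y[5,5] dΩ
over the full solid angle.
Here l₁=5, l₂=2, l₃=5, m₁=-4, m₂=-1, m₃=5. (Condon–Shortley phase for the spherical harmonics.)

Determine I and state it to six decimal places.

-0.187924

Rules hold: Σm=0, L=12 even, 3≤5≤7.
N = 11·5·11 = 605
Δ = 2!·8!·2!/13! = 1/38610
Racah Σ t=0..2: t=0:+1/2880 t=1:−1/576 t=2:+1/2880 = -1/960
⇒ 3j(5 2 5; 0 0 0)² = 10/429, sgn +1
Racah Σ t=1..1: t=1:−1/80640 = -1/80640
⇒ 3j(5 2 5; -4 -1 5)² = 9/286, sgn -1
4πI² = N·(3j₀)²·(3jₘ)² = 75/169
I = -1·√(0.443787/4π) = -0.18792404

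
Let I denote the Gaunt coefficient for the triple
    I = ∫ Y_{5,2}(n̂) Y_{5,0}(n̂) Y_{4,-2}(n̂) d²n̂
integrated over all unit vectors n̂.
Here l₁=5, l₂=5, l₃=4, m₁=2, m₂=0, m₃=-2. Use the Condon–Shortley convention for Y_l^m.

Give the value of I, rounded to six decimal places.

Rules hold: Σm=0, L=14 even, 0≤4≤10.
N = 11·11·9 = 1089
Δ = 6!·4!·4!/15! = 1/3153150
Racah Σ t=1..5: t=1:−1/69120 t=2:+1/1728 t=3:−1/576 t=4:+1/1728 t=5:−1/69120 = -7/11520
⇒ 3j(5 5 4; 0 0 0)² = 2/143, sgn -1
Racah Σ t=1..3: t=1:−1/11520 t=2:+1/1728 t=3:−1/3456 = 7/34560
⇒ 3j(5 5 4; 2 0 -2)² = 7/858, sgn +1
4πI² = N·(3j₀)²·(3jₘ)² = 21/169
I = -1·√(0.12426/4π) = -0.09944006

-0.099440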